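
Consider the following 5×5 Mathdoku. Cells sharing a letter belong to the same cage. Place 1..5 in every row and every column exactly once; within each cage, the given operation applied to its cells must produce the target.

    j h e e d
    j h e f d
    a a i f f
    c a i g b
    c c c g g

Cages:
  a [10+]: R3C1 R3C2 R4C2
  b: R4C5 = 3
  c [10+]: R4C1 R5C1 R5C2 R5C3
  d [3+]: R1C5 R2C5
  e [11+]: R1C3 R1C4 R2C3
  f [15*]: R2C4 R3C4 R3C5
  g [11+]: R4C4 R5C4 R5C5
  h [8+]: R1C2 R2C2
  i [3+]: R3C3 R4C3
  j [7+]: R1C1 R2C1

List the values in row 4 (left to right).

1 4 2 5 3

B is a freebie; hence R4C5 = 3.
The only place for 4 in column 5 is R5C5.
Column 5 needs a 5, and only R3C5 is open for it.
The 3 cells of cage a must have sum 10, which forces R3C1 = 4.
The 3 cells of cage a must have sum 10, leaving R3C2 = 2.
2 is placed in row 3, so R3C3 = 1.
1 is placed in row 3; hence R3C4 = 3.
The pair R1C2/R2C2 in column 2 holds {3, 5}, which forces R4C2 = 4.
Column 3 now contains 1, leaving R4C3 = 2.
2 is placed in row 4; hence R4C4 = 5.
2 is placed in column 2, which forces R5C2 = 1.
5 is placed in column 4, so R5C4 = 2.
The 3 cells of cage e must have sum 11, leaving R1C3 = 3.
2 is placed in column 4; hence R1C4 = 4.
Cage e has sum 11, leaving R2C3 = 4.
3 is placed in column 4, leaving R2C4 = 1.
Row 2 now contains 1, which forces R2C5 = 2.
2 is placed in row 4, leaving R4C1 = 1.
3 is placed in column 3, leaving R5C3 = 5.
The two cells of cage j must have sum 7; hence R1C1 = 2.
Row 1 now contains 3; hence R1C2 = 5.
Column 5 now contains 2, so R1C5 = 1.
2 is placed in row 2, leaving R2C1 = 5.
Cage h needs two cells with sum 8, leaving R2C2 = 3.
Row 5 now contains 5, leaving R5C1 = 3.
The full grid is 2 5 3 4 1 / 5 3 4 1 2 / 4 2 1 3 5 / 1 4 2 5 3 / 3 1 5 2 4.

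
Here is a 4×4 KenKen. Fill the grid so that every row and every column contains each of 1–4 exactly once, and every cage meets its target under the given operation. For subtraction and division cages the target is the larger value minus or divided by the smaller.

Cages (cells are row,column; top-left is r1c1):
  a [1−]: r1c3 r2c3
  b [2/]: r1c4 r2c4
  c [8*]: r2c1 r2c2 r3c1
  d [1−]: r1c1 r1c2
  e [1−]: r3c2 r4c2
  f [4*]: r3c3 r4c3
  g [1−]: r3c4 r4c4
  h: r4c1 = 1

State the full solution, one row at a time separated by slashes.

Cage h is a single given cell, so r4c1 = 1.
Row 4 already has 1, so r4c3 = 4.
The 3 cells of cage c must have product 8, leaving r2c2 = 1.
Column 3 already has 4, which forces r3c3 = 1.
The only place for 1 in row 1 is r1c4.
Cage b needs two cells with quotient 2, so r2c4 = 2.
Column 4 now contains 2, so r4c4 = 3.
The two cells of cage a must have difference 1, so r1c3 = 2.
Row 2 now contains 2, so r2c1 = 4.
Row 2 now contains 2, leaving r2c3 = 3.
Cage c has product 8; hence r3c1 = 2.
The two cells of cage e must have difference 1, which forces r3c2 = 3.
Column 4 already has 3; hence r3c4 = 4.
Row 4 already has 3; hence r4c2 = 2.
4 is placed in column 1; hence r1c1 = 3.
3 is placed in column 2, leaving r1c2 = 4.

3 4 2 1 / 4 1 3 2 / 2 3 1 4 / 1 2 4 3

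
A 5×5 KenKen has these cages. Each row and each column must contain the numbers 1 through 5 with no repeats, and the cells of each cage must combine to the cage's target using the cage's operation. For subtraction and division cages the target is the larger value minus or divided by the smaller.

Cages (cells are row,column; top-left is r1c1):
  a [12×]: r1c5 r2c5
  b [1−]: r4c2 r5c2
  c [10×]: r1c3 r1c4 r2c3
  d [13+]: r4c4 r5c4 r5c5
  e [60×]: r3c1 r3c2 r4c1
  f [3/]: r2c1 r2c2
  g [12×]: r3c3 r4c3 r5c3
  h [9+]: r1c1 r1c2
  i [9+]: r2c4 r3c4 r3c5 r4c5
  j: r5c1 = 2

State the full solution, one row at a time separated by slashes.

Cage j is a single given cell, which forces r5c1 = 2.
Row 1 needs a 3, and only r1c5 is open for it.
Column 5 already has 3, leaving r2c5 = 4.
Column 5 already has 4; hence r5c5 = 5.
The 3 cells of cage d must have sum 13, so r4c4 = 5.
Row 5 already has 5, so r5c4 = 3.
Cage i needs sum 9, which forces r2c4 = 2.
Cage i has sum 9, leaving r3c4 = 4.
Cage c needs product 10, leaving r1c3 = 2.
Column 4 now contains 2, so r1c4 = 1.
The 3 cells of cage c must have product 10; hence r2c3 = 5.
Cage e needs product 60, which forces r4c1 = 4.
Column 1 now contains 4, so r1c1 = 5.
Cage h needs two cells with sum 9, which forces r1c2 = 4.
Column 1 now contains 5, which forces r3c1 = 3.
3 is placed in row 3, which forces r3c2 = 5.
3 is placed in row 3; hence r3c3 = 1.
1 is placed in row 3, so r3c5 = 2.
1 is placed in column 3, so r4c3 = 3.
Column 5 now contains 2; hence r4c5 = 1.
Column 2 now contains 4, leaving r5c2 = 1.
The 3 cells of cage g must have product 12, which forces r5c3 = 4.
Column 1 now contains 3, so r2c1 = 1.
1 is placed in column 2, which forces r2c2 = 3.
Row 4 already has 3; hence r4c2 = 2.

5 4 2 1 3 / 1 3 5 2 4 / 3 5 1 4 2 / 4 2 3 5 1 / 2 1 4 3 5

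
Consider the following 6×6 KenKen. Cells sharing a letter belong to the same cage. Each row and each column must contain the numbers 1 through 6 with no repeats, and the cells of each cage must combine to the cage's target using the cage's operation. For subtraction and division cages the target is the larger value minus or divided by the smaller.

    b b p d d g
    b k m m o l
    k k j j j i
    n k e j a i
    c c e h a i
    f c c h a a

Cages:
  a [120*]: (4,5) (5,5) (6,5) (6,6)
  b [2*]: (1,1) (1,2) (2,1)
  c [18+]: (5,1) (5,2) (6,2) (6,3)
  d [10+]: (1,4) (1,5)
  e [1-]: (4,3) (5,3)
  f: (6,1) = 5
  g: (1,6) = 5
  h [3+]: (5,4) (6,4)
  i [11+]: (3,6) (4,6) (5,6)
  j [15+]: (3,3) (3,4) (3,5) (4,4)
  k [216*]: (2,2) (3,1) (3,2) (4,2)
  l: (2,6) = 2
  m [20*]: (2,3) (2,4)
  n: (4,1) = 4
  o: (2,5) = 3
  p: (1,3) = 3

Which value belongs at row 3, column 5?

Cage b needs product 2, which forces (1,1) = 2.
Cage b needs product 2, leaving (1,2) = 1.
P is a freebie, which forces (1,3) = 3.
Cage g is given; hence (1,6) = 5.
Cage b needs product 2; hence (2,1) = 1.
Cage o is a single given cell, so (2,5) = 3.
Cage l is a single given cell, which forces (2,6) = 2.
Cage n is a single given cell; hence (4,1) = 4.
Cage f is a single given cell, leaving (6,1) = 5.
The only place for 6 in row 2 is (2,2).
Row 5 needs a 3, and only (5,1) is open for it.
Column 1 now contains 3; hence (3,1) = 6.
The 4 cells of cage c must have sum 18, which forces (5,2) = 5.
Cage c needs sum 18, leaving (6,2) = 4.
Cage c needs sum 18; hence (6,3) = 6.
The 4 cells of cage a must have product 120; hence (4,5) = 5.
Cage a needs product 120, leaving (5,5) = 4.
Cage a needs product 120, so (6,5) = 2.
Cage a needs product 120, leaving (6,6) = 3.
The two cells of cage d must have sum 10, leaving (1,4) = 4.
Column 5 already has 4, so (1,5) = 6.
4 is placed in column 4, so (2,4) = 5.
Cage j has sum 15; hence (3,3) = 5.
Cage j needs sum 15, so (3,4) = 3.
Column 5 now contains 2, which forces (3,5) = 1.
Cage i needs sum 11; hence (3,6) = 4.
Row 4 now contains 5, which forces (4,4) = 6.
6 is placed in row 4, leaving (4,6) = 1.
Cage h's pair has sum 3; hence (5,4) = 2.
1 is placed in column 6, so (5,6) = 6.
Row 6 now contains 2; hence (6,4) = 1.
Row 2 now contains 5; hence (2,3) = 4.
3 is placed in row 3, leaving (3,2) = 2.
The 4 cells of cage k must have product 216, leaving (4,2) = 3.
Row 4 now contains 1; hence (4,3) = 2.
Row 5 already has 2; hence (5,3) = 1.
Completed grid: 2 1 3 4 6 5 / 1 6 4 5 3 2 / 6 2 5 3 1 4 / 4 3 2 6 5 1 / 3 5 1 2 4 6 / 5 4 6 1 2 3.

1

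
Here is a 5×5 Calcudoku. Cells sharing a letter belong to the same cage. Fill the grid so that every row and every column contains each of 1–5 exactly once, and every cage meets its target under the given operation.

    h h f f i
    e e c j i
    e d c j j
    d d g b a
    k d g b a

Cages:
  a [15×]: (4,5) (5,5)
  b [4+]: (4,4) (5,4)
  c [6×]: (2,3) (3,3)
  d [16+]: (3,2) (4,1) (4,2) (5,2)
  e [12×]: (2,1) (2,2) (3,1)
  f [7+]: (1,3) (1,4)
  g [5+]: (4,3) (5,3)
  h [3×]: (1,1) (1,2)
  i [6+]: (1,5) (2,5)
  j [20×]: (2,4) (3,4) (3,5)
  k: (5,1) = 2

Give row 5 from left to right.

Cage k is a single given cell; hence (5,1) = 2.
The only place for 5 in column 1 is (4,1).
5 is placed in row 4, which forces (4,5) = 3.
The two cells of cage a must have product 15, leaving (5,5) = 5.
Cage d has sum 16, so (3,2) = 5.
Cage d has sum 16, which forces (4,2) = 2.
3 is placed in row 4; hence (4,4) = 1.
Row 5 already has 5, which forces (5,2) = 4.
The two cells of cage b must have sum 4, which forces (5,4) = 3.
The 3 cells of cage j must have product 20; hence (2,4) = 5.
Column 4 already has 1, which forces (3,4) = 4.
Cage j has product 20; hence (3,5) = 1.
1 is placed in row 4; hence (4,3) = 4.
Row 5 already has 3, which forces (5,3) = 1.
Cage f needs two cells with sum 7, leaving (1,3) = 5.
Column 4 already has 4, leaving (1,4) = 2.
Row 1 now contains 2, which forces (1,5) = 4.
Cage e has product 12; hence (2,1) = 4.
Cage e needs product 12, which forces (2,2) = 1.
Column 5 already has 4, so (2,5) = 2.
1 is placed in row 3, leaving (3,1) = 3.
Row 3 already has 3, leaving (3,3) = 2.
Column 1 now contains 3, which forces (1,1) = 1.
Column 2 already has 1; hence (1,2) = 3.
2 is placed in row 2, so (2,3) = 3.
The full grid is 1 3 5 2 4 / 4 1 3 5 2 / 3 5 2 4 1 / 5 2 4 1 3 / 2 4 1 3 5.

2 4 1 3 5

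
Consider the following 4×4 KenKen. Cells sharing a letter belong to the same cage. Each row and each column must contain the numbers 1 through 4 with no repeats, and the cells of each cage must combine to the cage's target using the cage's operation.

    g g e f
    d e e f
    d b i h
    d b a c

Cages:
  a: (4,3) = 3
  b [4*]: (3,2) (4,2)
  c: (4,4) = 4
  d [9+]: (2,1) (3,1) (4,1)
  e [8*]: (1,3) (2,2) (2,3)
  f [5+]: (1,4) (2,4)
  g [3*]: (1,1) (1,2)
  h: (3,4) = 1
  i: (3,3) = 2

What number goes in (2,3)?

1

Cage i is a single given cell, leaving (3,3) = 2.
Cage h is a single given cell, so (3,4) = 1.
Cage a is a single given cell, so (4,3) = 3.
C is a freebie, which forces (4,4) = 4.
Cage e needs product 8, which forces (2,2) = 2.
Row 2 now contains 2, so (2,4) = 3.
Row 3 already has 1; hence (3,2) = 4.
4 is placed in row 4, so (4,1) = 2.
4 is placed in row 4, which forces (4,2) = 1.
Cage g's pair has product 3, leaving (1,1) = 1.
Column 2 already has 1, so (1,2) = 3.
Row 1 now contains 1, so (1,3) = 4.
Column 4 now contains 3; hence (1,4) = 2.
3 is placed in row 2, which forces (2,1) = 4.
Column 3 now contains 4, which forces (2,3) = 1.
Row 3 already has 4, leaving (3,1) = 3.
Completed grid: 1 3 4 2 / 4 2 1 3 / 3 4 2 1 / 2 1 3 4.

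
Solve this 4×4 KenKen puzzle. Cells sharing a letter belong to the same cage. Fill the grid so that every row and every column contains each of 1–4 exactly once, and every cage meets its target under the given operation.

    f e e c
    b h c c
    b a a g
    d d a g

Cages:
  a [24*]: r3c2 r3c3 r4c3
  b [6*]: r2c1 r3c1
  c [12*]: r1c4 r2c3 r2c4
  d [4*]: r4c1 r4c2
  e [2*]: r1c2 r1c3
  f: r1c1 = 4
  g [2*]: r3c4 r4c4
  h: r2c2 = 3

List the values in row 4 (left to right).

1 4 3 2

Cage f is a single given cell, which forces r1c1 = 4.
Cage h is a single given cell, leaving r2c2 = 3.
4 is placed in column 1, so r4c1 = 1.
Row 4 already has 1, so r4c2 = 4.
Row 4 already has 1, leaving r4c4 = 2.
Cage c has product 12; hence r1c4 = 3.
Row 2 already has 3, which forces r2c1 = 2.
The two cells of cage b must have product 6, which forces r3c1 = 3.
4 is placed in column 2, which forces r3c2 = 2.
The 3 cells of cage a must have product 24, which forces r3c3 = 4.
Column 4 now contains 2, which forces r3c4 = 1.
Row 4 already has 2, which forces r4c3 = 3.
2 is placed in column 2, leaving r1c2 = 1.
Cage e's pair has product 2, leaving r1c3 = 2.
4 is placed in column 3, so r2c3 = 1.
Column 4 already has 1, leaving r2c4 = 4.
Filled in: 4 1 2 3 / 2 3 1 4 / 3 2 4 1 / 1 4 3 2.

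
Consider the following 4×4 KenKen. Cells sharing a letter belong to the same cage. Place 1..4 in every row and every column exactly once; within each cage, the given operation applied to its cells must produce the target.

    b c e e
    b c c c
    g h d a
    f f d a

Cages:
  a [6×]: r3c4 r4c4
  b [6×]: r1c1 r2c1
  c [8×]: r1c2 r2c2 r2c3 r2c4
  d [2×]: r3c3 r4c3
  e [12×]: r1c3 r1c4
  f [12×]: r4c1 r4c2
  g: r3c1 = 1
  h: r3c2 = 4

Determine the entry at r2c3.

4

Cage c needs product 8, leaving r1c2 = 1.
G is a freebie, which forces r3c1 = 1.
Cage h is a single given cell, so r3c2 = 4.
1 is placed in row 3; hence r3c3 = 2.
2 is placed in row 3; hence r3c4 = 3.
4 is placed in column 2; hence r4c2 = 3.
2 is placed in column 3, which forces r4c3 = 1.
Column 4 already has 3; hence r4c4 = 2.
Cage e needs two cells with product 12; hence r1c3 = 3.
Column 4 already has 3; hence r1c4 = 4.
4 is placed in column 2, leaving r2c2 = 2.
1 is placed in column 3, so r2c3 = 4.
The 4 cells of cage c must have product 8, leaving r2c4 = 1.
Row 4 now contains 3; hence r4c1 = 4.
Row 1 now contains 3, which forces r1c1 = 2.
2 is placed in row 2; hence r2c1 = 3.
Completed grid: 2 1 3 4 / 3 2 4 1 / 1 4 2 3 / 4 3 1 2.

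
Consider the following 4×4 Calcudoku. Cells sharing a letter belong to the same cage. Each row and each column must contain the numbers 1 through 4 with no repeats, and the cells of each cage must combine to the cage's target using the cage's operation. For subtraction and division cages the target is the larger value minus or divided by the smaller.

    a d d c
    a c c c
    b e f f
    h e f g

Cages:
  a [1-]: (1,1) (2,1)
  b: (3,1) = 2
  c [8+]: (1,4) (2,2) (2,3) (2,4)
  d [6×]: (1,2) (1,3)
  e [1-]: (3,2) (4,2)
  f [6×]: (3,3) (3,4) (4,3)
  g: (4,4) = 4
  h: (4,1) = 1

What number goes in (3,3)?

1

Cage b is given; hence (3,1) = 2.
H is a freebie, leaving (4,1) = 1.
Cage g is given, which forces (4,4) = 4.
Cage f needs product 6; hence (4,3) = 2.
Cage d needs two cells with product 6; hence (1,2) = 2.
Column 3 now contains 2, which forces (1,3) = 3.
2 is placed in row 1, leaving (1,4) = 1.
Cage e needs two cells with difference 1; hence (3,2) = 4.
3 is placed in column 3, so (3,3) = 1.
Column 4 now contains 1; hence (3,4) = 3.
Row 4 now contains 2, which forces (4,2) = 3.
Row 1 now contains 3, leaving (1,1) = 4.
The two cells of cage a must have difference 1; hence (2,1) = 3.
4 is placed in column 2, so (2,2) = 1.
Column 3 now contains 1; hence (2,3) = 4.
Column 4 already has 3, which forces (2,4) = 2.
Completed grid: 4 2 3 1 / 3 1 4 2 / 2 4 1 3 / 1 3 2 4.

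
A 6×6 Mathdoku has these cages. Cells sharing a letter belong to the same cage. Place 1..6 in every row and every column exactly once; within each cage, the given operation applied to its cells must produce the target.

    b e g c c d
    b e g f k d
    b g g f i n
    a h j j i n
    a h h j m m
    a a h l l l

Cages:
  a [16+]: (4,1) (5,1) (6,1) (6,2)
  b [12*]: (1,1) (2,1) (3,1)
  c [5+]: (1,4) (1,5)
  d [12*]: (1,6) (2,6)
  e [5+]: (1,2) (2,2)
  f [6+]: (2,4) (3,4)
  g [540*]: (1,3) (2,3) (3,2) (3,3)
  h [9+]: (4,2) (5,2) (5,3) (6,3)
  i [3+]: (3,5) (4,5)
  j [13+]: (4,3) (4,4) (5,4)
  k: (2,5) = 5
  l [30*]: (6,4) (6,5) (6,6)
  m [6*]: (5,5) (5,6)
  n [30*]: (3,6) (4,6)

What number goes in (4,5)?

2

Cage k is a single given cell; hence (2,5) = 5.
The 4 cells of cage g must have product 540, so (3,2) = 6.
Row 3 already has 6, leaving (3,6) = 5.
Column 6 now contains 5, leaving (4,6) = 6.
Cage g needs product 540, leaving (1,3) = 5.
The 4 cells of cage g must have product 540, leaving (2,3) = 6.
5 is placed in row 3; hence (3,3) = 3.
Cage l needs product 30, so (6,4) = 5.
Cage j needs sum 13, so (4,3) = 4.
The 3 cells of cage j must have sum 13; hence (4,4) = 3.
The 3 cells of cage j must have sum 13, leaving (5,4) = 6.
In row 1, 6 can only go at (1,1), so (1,1) = 6.
Cage a has sum 16, so (4,1) = 5.
Cage a needs sum 16, leaving (5,1) = 4.
6 is placed in column 1, so (6,1) = 3.
Cage a has sum 16, so (6,2) = 4.
Cage h has sum 9, which forces (4,2) = 1.
1 is placed in row 4, which forces (4,5) = 2.
Cage h has sum 9, so (5,2) = 5.
2 is placed in column 5, so (5,5) = 3.
Row 5 now contains 3; hence (5,6) = 2.
The 3 cells of cage l must have product 30, which forces (6,5) = 6.
The 3 cells of cage l must have product 30; hence (6,6) = 1.
2 is placed in column 5; hence (3,5) = 1.
Row 5 now contains 2, which forces (5,3) = 1.
Row 6 now contains 1, leaving (6,3) = 2.
The two cells of cage c must have sum 5, which forces (1,4) = 1.
Column 5 now contains 1; hence (1,5) = 4.
4 is placed in row 1, leaving (1,6) = 3.
Cage b has product 12, leaving (2,1) = 1.
3 is placed in column 6, so (2,6) = 4.
Row 3 already has 1, so (3,1) = 2.
Row 3 already has 2; hence (3,4) = 4.
3 is placed in row 1; hence (1,2) = 2.
The two cells of cage e must have sum 5, which forces (2,2) = 3.
4 is placed in row 2, so (2,4) = 2.
Completed grid: 6 2 5 1 4 3 / 1 3 6 2 5 4 / 2 6 3 4 1 5 / 5 1 4 3 2 6 / 4 5 1 6 3 2 / 3 4 2 5 6 1.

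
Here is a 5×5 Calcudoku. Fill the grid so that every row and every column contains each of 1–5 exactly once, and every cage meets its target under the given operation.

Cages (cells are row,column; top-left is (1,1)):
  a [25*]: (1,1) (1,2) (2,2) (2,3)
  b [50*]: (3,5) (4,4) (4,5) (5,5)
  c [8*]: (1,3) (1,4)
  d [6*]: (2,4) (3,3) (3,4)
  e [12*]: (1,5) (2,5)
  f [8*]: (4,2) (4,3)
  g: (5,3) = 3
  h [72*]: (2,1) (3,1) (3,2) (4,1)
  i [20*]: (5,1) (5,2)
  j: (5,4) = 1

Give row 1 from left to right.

The 4 cells of cage h must have product 72; hence (3,2) = 3.
Cage b has product 50; hence (4,4) = 5.
Cage g is given; hence (5,3) = 3.
J is a freebie; hence (5,4) = 1.
Cage d has product 6, so (2,4) = 3.
Row 2 already has 3, which forces (2,5) = 4.
Cage d has product 6, so (3,3) = 1.
1 is placed in column 4, leaving (3,4) = 2.
Row 3 now contains 2; hence (3,5) = 5.
5 is placed in column 5; hence (5,5) = 2.
Cage a has product 25, so (1,1) = 1.
Cage a needs product 25, leaving (1,2) = 5.
The two cells of cage c must have product 8; hence (1,3) = 2.
Column 4 now contains 2, which forces (1,4) = 4.
4 is placed in column 5; hence (1,5) = 3.
Row 2 now contains 4; hence (2,1) = 2.
Cage a has product 25, leaving (2,2) = 1.
1 is placed in column 3; hence (2,3) = 5.
Row 3 now contains 2, leaving (3,1) = 4.
Cage h needs product 72, so (4,1) = 3.
2 is placed in column 3, so (4,3) = 4.
Column 5 now contains 2, which forces (4,5) = 1.
Column 1 now contains 4, leaving (5,1) = 5.
Column 2 now contains 5, so (5,2) = 4.
Row 4 now contains 4, which forces (4,2) = 2.
Filled in: 1 5 2 4 3 / 2 1 5 3 4 / 4 3 1 2 5 / 3 2 4 5 1 / 5 4 3 1 2.

1 5 2 4 3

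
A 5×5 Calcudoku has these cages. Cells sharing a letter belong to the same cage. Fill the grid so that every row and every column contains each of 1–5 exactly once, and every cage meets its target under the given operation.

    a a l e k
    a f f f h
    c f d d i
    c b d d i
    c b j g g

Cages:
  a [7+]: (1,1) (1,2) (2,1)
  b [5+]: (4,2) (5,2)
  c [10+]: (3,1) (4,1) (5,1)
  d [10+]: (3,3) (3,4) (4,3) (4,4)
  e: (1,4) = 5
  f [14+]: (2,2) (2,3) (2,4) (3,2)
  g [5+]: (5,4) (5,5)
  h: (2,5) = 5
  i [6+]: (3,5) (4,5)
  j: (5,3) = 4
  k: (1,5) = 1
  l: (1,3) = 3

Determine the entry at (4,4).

1

Cage l is a single given cell, leaving (1,3) = 3.
Cage e is given; hence (1,4) = 5.
Cage k is given, leaving (1,5) = 1.
H is a freebie; hence (2,5) = 5.
J is a freebie; hence (5,3) = 4.
The 3 cells of cage a must have sum 7; hence (2,1) = 1.
Cage f has sum 14; hence (2,3) = 2.
The 4 cells of cage f must have sum 14, leaving (3,2) = 5.
Row 3 already has 5, leaving (3,3) = 1.
Column 3 now contains 1, leaving (4,3) = 5.
Cage d needs sum 10; hence (3,4) = 3.
Cage d needs sum 10, so (4,4) = 1.
Cage c has sum 10, leaving (5,1) = 5.
Column 4 now contains 3; hence (5,4) = 2.
Row 5 already has 2, so (5,5) = 3.
The 4 cells of cage f must have sum 14; hence (2,2) = 3.
Column 4 now contains 3, leaving (2,4) = 4.
Row 3 now contains 3, which forces (3,1) = 2.
Row 3 already has 2, leaving (3,5) = 4.
Cage c has sum 10, so (4,1) = 3.
Cage b needs two cells with sum 5; hence (4,2) = 4.
Column 5 already has 4, so (4,5) = 2.
3 is placed in row 5, so (5,2) = 1.
2 is placed in column 1, which forces (1,1) = 4.
Column 2 now contains 4; hence (1,2) = 2.
Filled in: 4 2 3 5 1 / 1 3 2 4 5 / 2 5 1 3 4 / 3 4 5 1 2 / 5 1 4 2 3.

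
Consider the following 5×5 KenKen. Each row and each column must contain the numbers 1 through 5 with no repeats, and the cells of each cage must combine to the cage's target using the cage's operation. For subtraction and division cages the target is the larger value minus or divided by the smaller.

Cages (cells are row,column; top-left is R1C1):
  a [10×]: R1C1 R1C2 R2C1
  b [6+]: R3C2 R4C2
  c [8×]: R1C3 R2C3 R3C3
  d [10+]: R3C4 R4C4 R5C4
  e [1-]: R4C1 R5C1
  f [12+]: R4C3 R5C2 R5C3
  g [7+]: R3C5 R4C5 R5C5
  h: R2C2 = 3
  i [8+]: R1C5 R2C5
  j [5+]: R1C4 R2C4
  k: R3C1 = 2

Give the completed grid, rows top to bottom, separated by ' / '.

5 2 4 1 3 / 1 3 2 4 5 / 2 5 1 3 4 / 4 1 3 5 2 / 3 4 5 2 1

Cage h is given; hence R2C2 = 3.
Row 2 already has 3; hence R2C5 = 5.
Cage k is given, which forces R3C1 = 2.
Cage a has product 10, which forces R1C1 = 5.
The 3 cells of cage a must have product 10, which forces R1C2 = 2.
Column 5 already has 5, so R1C5 = 3.
Column 1 already has 2; hence R2C1 = 1.
Cage j's pair has sum 5, which forces R1C4 = 1.
The 3 cells of cage c must have product 8, so R2C3 = 2.
Cage j needs two cells with sum 5, leaving R2C4 = 4.
Row 1 already has 1, so R1C3 = 4.
Cage c needs product 8, so R3C3 = 1.
1 is placed in row 3; hence R3C5 = 4.
1 is placed in row 3; hence R3C2 = 5.
Row 3 already has 5, leaving R3C4 = 3.
Cage b needs two cells with sum 6, which forces R4C2 = 1.
Row 4 now contains 1, so R4C5 = 2.
The 3 cells of cage f must have sum 12, so R5C2 = 4.
Column 5 already has 2; hence R5C5 = 1.
The two cells of cage e must have difference 1; hence R4C1 = 4.
Row 4 now contains 2; hence R4C4 = 5.
4 is placed in row 5, so R5C1 = 3.
Row 5 now contains 3, leaving R5C3 = 5.
Cage d needs sum 10, leaving R5C4 = 2.
5 is placed in row 4, leaving R4C3 = 3.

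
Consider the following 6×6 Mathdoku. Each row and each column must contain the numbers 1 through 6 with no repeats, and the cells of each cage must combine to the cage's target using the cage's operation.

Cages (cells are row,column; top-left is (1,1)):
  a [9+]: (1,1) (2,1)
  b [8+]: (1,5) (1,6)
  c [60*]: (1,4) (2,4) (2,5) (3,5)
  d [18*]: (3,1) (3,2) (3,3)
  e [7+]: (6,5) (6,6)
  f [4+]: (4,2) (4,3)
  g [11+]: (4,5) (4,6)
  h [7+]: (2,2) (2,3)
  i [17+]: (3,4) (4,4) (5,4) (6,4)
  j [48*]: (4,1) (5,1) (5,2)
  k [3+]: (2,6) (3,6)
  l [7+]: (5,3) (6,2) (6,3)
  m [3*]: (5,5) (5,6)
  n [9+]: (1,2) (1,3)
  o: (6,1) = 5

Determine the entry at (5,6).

Cage o is a single given cell; hence (6,1) = 5.
Row 1 needs a 1, and only (1,4) is open for it.
The only place for 5 in row 5 is (5,4).
In row 3, 5 can only go at (3,5), so (3,5) = 5.
5 is placed in column 5, leaving (4,5) = 6.
Cage g's pair has sum 11, so (4,6) = 5.
The two cells of cage b must have sum 8, so (1,5) = 2.
The two cells of cage b must have sum 8, leaving (1,6) = 6.
6 is placed in row 1, leaving (1,1) = 3.
Cage a needs two cells with sum 9; hence (2,1) = 6.
6 is placed in column 1; hence (3,1) = 1.
Row 3 already has 1, which forces (3,6) = 2.
Column 6 now contains 2, which forces (2,6) = 1.
The 3 cells of cage j must have product 48, so (5,2) = 6.
1 is placed in column 6, leaving (5,6) = 3.
Column 6 already has 3; hence (6,6) = 4.
Column 2 already has 6, so (3,2) = 3.
The 3 cells of cage d must have product 18, leaving (3,3) = 6.
6 is placed in row 3; hence (3,4) = 4.
Column 2 now contains 3, so (4,2) = 1.
1 is placed in row 4, so (4,3) = 3.
Column 4 now contains 4, leaving (4,4) = 2.
Row 5 now contains 3, which forces (5,5) = 1.
1 is placed in column 2, which forces (6,2) = 2.
Row 6 now contains 2, which forces (6,3) = 1.
Column 4 now contains 2, which forces (6,4) = 6.
Row 6 now contains 4; hence (6,5) = 3.
Cage h's pair has sum 7, so (2,2) = 5.
The two cells of cage h must have sum 7, which forces (2,3) = 2.
Column 4 now contains 4, leaving (2,4) = 3.
Column 5 now contains 3, leaving (2,5) = 4.
2 is placed in row 4, so (4,1) = 4.
Cage j needs product 48, which forces (5,1) = 2.
Cage l has sum 7; hence (5,3) = 4.
Column 2 now contains 5; hence (1,2) = 4.
Column 3 already has 4; hence (1,3) = 5.
Completed grid: 3 4 5 1 2 6 / 6 5 2 3 4 1 / 1 3 6 4 5 2 / 4 1 3 2 6 5 / 2 6 4 5 1 3 / 5 2 1 6 3 4.

3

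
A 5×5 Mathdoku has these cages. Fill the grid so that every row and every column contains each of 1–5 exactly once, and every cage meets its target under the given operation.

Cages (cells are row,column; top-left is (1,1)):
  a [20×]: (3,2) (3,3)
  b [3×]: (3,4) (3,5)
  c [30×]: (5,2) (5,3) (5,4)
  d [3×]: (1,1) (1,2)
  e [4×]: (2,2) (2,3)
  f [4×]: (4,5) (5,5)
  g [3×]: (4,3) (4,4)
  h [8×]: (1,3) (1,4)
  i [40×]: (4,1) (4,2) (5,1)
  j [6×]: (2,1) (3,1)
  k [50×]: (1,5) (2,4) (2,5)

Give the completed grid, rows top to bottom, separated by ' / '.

Cage k needs product 50, so (1,5) = 5.
The 3 cells of cage k must have product 50, which forces (2,4) = 5.
Cage k needs product 50, leaving (2,5) = 2.
Row 2 already has 2; hence (2,1) = 3.
Cage j's pair has product 6, leaving (3,1) = 2.
3 is placed in column 1; hence (1,1) = 1.
The two cells of cage d must have product 3, so (1,2) = 3.
The 3 cells of cage i must have product 40, which forces (4,2) = 2.
Column 2 already has 2; hence (5,2) = 5.
Column 2 already has 5; hence (3,2) = 4.
Cage a needs two cells with product 20, leaving (3,3) = 5.
Cage i has product 40, leaving (4,1) = 5.
5 is placed in row 5, so (5,1) = 4.
Row 5 now contains 4; hence (5,5) = 1.
Column 2 already has 4, so (2,2) = 1.
The two cells of cage e must have product 4, which forces (2,3) = 4.
Cage b needs two cells with product 3, so (3,4) = 1.
1 is placed in column 5, which forces (3,5) = 3.
Column 4 now contains 1; hence (4,4) = 3.
1 is placed in column 5, leaving (4,5) = 4.
3 is placed in column 4; hence (5,4) = 2.
4 is placed in column 3, which forces (1,3) = 2.
Column 4 now contains 2; hence (1,4) = 4.
Row 4 now contains 3; hence (4,3) = 1.
Row 5 now contains 2, leaving (5,3) = 3.

1 3 2 4 5 / 3 1 4 5 2 / 2 4 5 1 3 / 5 2 1 3 4 / 4 5 3 2 1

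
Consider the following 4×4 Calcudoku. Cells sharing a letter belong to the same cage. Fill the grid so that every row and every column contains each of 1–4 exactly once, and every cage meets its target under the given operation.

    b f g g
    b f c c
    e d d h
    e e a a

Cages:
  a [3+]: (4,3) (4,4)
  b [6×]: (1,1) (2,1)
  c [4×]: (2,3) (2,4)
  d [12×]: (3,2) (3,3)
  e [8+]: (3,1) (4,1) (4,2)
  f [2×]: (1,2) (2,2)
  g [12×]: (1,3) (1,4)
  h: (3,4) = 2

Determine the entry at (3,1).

Cage h is a single given cell, so (3,4) = 2.
2 is placed in column 4, leaving (4,4) = 1.
The two cells of cage c must have product 4, so (2,3) = 1.
Column 4 already has 1, which forces (2,4) = 4.
Row 4 already has 1, which forces (4,3) = 2.
Cage f needs two cells with product 2, which forces (1,2) = 1.
Cage g needs two cells with product 12, which forces (1,3) = 4.
4 is placed in column 4, so (1,4) = 3.
Row 2 now contains 1, which forces (2,2) = 2.
The 3 cells of cage e must have sum 8, leaving (3,1) = 1.
Column 3 now contains 4; hence (3,3) = 3.
Row 1 already has 3; hence (1,1) = 2.
Row 2 already has 2, so (2,1) = 3.
3 is placed in row 3; hence (3,2) = 4.
Column 1 already has 3, which forces (4,1) = 4.
4 is placed in column 2, which forces (4,2) = 3.
Filled in: 2 1 4 3 / 3 2 1 4 / 1 4 3 2 / 4 3 2 1.

1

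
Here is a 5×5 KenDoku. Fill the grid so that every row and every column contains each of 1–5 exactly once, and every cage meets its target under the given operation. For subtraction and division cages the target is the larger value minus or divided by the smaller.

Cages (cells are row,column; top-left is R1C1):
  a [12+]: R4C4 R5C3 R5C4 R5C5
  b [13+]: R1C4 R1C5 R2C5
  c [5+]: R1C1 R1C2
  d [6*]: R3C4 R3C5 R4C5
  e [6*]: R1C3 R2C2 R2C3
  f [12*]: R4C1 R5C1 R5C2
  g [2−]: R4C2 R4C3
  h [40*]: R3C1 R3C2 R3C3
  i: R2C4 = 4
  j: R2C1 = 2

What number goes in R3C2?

Cage j is given; hence R2C1 = 2.
I is a freebie, so R2C4 = 4.
4 is placed in row 2, so R2C5 = 5.
Cage e has product 6, which forces R1C3 = 2.
4 is placed in column 4, leaving R1C4 = 5.
5 is placed in column 5, leaving R1C5 = 3.
The 3 cells of cage h must have product 40, which forces R3C2 = 2.
Cage d needs product 6, which forces R3C4 = 3.
Row 3 now contains 2, so R3C5 = 1.
1 is placed in column 5, so R4C5 = 2.
Column 5 now contains 2, which forces R5C5 = 4.
The 3 cells of cage f must have product 12; hence R4C1 = 4.
Row 4 now contains 2, leaving R4C4 = 1.
Cage a has sum 12, leaving R5C3 = 5.
Cage a needs sum 12, so R5C4 = 2.
Column 1 already has 4, which forces R1C1 = 1.
The two cells of cage c must have sum 5; hence R1C2 = 4.
Column 1 already has 4, which forces R3C1 = 5.
5 is placed in column 3, so R3C3 = 4.
Cage g's pair has difference 2, leaving R4C2 = 5.
5 is placed in column 3, leaving R4C3 = 3.
1 is placed in column 1, so R5C1 = 3.
Row 5 already has 3, which forces R5C2 = 1.
Column 2 now contains 1; hence R2C2 = 3.
3 is placed in column 3, which forces R2C3 = 1.
Completed grid: 1 4 2 5 3 / 2 3 1 4 5 / 5 2 4 3 1 / 4 5 3 1 2 / 3 1 5 2 4.

2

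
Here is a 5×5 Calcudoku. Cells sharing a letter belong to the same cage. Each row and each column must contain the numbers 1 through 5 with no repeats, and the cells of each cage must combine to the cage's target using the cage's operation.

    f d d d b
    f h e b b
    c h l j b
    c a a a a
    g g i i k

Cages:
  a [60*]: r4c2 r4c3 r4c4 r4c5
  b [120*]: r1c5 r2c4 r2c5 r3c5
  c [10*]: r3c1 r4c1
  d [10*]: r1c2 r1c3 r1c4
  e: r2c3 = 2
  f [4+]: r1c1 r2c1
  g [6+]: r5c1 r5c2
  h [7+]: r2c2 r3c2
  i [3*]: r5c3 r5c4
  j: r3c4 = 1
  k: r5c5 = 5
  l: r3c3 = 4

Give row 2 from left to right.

Cage e is a single given cell, so r2c3 = 2.
Cage l is a single given cell, which forces r3c3 = 4.
Cage j is a single given cell, which forces r3c4 = 1.
Column 4 already has 1, leaving r5c4 = 3.
K is a freebie, leaving r5c5 = 5.
Cage b needs product 120, leaving r2c4 = 5.
5 is placed in column 4, so r4c4 = 4.
3 is placed in row 5, leaving r5c3 = 1.
Cage d has product 10, leaving r1c2 = 1.
Column 3 now contains 1, leaving r1c3 = 5.
5 is placed in column 4, leaving r1c4 = 2.
Row 2 now contains 5; hence r2c2 = 4.
Row 2 already has 4, which forces r2c5 = 3.
Cage h needs two cells with sum 7, leaving r3c2 = 3.
Column 5 now contains 3, so r3c5 = 2.
Column 2 now contains 3, leaving r4c2 = 5.
5 is placed in column 3; hence r4c3 = 3.
Column 5 now contains 3, which forces r4c5 = 1.
Column 2 now contains 4; hence r5c2 = 2.
1 is placed in row 1; hence r1c1 = 3.
Column 5 now contains 3, so r1c5 = 4.
Row 2 now contains 3, so r2c1 = 1.
Row 3 now contains 2, which forces r3c1 = 5.
5 is placed in row 4, leaving r4c1 = 2.
Row 5 now contains 2, which forces r5c1 = 4.
Filled in: 3 1 5 2 4 / 1 4 2 5 3 / 5 3 4 1 2 / 2 5 3 4 1 / 4 2 1 3 5.

1 4 2 5 3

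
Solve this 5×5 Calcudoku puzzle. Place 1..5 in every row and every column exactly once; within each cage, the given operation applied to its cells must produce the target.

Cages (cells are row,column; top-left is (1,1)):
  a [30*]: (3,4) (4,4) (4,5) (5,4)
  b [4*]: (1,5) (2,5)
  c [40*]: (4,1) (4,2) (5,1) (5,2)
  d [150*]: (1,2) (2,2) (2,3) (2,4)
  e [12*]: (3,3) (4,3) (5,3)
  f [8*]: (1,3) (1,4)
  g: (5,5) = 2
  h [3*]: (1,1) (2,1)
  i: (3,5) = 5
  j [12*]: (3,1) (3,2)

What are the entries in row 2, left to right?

1 2 5 3 4

Cage d has product 150, leaving (1,2) = 5.
Cage i is a single given cell, which forces (3,5) = 5.
Cage g is given, which forces (5,5) = 2.
The only place for 3 in row 1 is (1,1).
Column 1 now contains 3, so (2,1) = 1.
Row 2 now contains 1; hence (2,5) = 4.
Column 1 now contains 3, which forces (3,1) = 4.
The two cells of cage j must have product 12, leaving (3,2) = 3.
3 is placed in row 3, so (3,3) = 1.
1 is placed in row 3, leaving (3,4) = 2.
Column 1 now contains 4, so (5,1) = 5.
The two cells of cage f must have product 8, which forces (1,3) = 2.
Column 4 already has 2; hence (1,4) = 4.
4 is placed in column 5, which forces (1,5) = 1.
3 is placed in column 2, leaving (2,2) = 2.
Column 1 already has 5, leaving (4,1) = 2.
The 4 cells of cage a must have product 30; hence (4,4) = 5.
Column 5 now contains 1, which forces (4,5) = 3.
The 4 cells of cage d must have product 150, which forces (2,3) = 5.
Column 4 now contains 5, which forces (2,4) = 3.
3 is placed in row 4; hence (4,3) = 4.
Cage e has product 12, leaving (5,3) = 3.
Cage a needs product 30, so (5,4) = 1.
Row 4 now contains 4; hence (4,2) = 1.
Row 5 already has 1, leaving (5,2) = 4.
Filled in: 3 5 2 4 1 / 1 2 5 3 4 / 4 3 1 2 5 / 2 1 4 5 3 / 5 4 3 1 2.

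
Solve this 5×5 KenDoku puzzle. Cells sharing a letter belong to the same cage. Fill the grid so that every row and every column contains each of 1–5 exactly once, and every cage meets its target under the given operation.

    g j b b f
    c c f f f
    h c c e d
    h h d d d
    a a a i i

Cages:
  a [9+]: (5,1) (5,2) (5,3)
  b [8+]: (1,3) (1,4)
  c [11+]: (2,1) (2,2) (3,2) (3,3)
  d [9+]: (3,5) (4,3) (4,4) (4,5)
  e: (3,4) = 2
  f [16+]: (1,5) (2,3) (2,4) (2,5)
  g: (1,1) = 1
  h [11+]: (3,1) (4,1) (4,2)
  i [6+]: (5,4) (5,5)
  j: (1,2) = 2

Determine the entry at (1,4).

3

Cage g is given; hence (1,1) = 1.
J is a freebie, which forces (1,2) = 2.
Cage e is a single given cell, so (3,4) = 2.
Row 1 needs a 4, and only (1,5) is open for it.
In row 2, 1 can only go at (2,2), so (2,2) = 1.
The only place for 2 in row 2 is (2,1).
Row 3 needs a 1, and only (3,5) is open for it.
Row 3 needs a 4, and only (3,1) is open for it.
The 3 cells of cage h must have sum 11, leaving (4,1) = 3.
The 3 cells of cage h must have sum 11, which forces (4,2) = 4.
Column 1 now contains 3; hence (5,1) = 5.
Row 5 already has 5, leaving (5,2) = 3.
Row 5 already has 5; hence (5,5) = 2.
3 is placed in column 2, which forces (3,2) = 5.
Cage c has sum 11, so (3,3) = 3.
The 4 cells of cage d must have sum 9, which forces (4,3) = 2.
Cage d has sum 9, so (4,4) = 1.
Column 5 already has 2, so (4,5) = 5.
Row 5 now contains 2, which forces (5,3) = 1.
Cage i needs two cells with sum 6, leaving (5,4) = 4.
Column 3 already has 3; hence (1,3) = 5.
Cage b needs two cells with sum 8, which forces (1,4) = 3.
The 4 cells of cage f must have sum 16, which forces (2,3) = 4.
Cage f has sum 16, so (2,4) = 5.
5 is placed in column 5; hence (2,5) = 3.
The full grid is 1 2 5 3 4 / 2 1 4 5 3 / 4 5 3 2 1 / 3 4 2 1 5 / 5 3 1 4 2.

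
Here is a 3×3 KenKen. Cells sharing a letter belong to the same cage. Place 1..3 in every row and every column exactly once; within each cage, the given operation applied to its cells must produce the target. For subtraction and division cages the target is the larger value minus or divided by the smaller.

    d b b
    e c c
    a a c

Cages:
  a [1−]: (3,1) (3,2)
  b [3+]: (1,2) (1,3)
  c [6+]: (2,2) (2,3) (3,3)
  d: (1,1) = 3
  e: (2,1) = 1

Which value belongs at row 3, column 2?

D is a freebie; hence (1,1) = 3.
Cage e is a single given cell, so (2,1) = 1.
Column 1 now contains 1, which forces (3,1) = 2.
The 3 cells of cage c must have sum 6; hence (3,3) = 1.
Cage b's pair has sum 3, leaving (1,2) = 1.
1 is placed in column 3, which forces (1,3) = 2.
Column 3 already has 2; hence (2,3) = 3.
Row 3 already has 1, leaving (3,2) = 3.
Row 2 now contains 3; hence (2,2) = 2.
Completed grid: 3 1 2 / 1 2 3 / 2 3 1.

3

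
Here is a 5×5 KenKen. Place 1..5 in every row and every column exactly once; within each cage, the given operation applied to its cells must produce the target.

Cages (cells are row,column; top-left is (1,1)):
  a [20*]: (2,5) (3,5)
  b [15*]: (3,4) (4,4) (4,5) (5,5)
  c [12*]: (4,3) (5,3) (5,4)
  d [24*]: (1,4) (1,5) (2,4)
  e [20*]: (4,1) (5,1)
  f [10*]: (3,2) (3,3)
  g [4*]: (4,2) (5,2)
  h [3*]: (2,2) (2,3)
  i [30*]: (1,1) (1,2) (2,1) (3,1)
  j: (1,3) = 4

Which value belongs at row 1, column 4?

J is a freebie, so (1,3) = 4.
Cage d has product 24; hence (2,4) = 4.
4 is placed in row 2, leaving (2,5) = 5.
Column 5 now contains 5, so (3,5) = 4.
4 is placed in column 4; hence (5,4) = 2.
Column 4 already has 2, which forces (1,4) = 3.
Cage d has product 24, leaving (1,5) = 2.
Cage c needs product 12, so (4,3) = 2.
Cage c has product 12, leaving (5,3) = 3.
Row 5 already has 3, leaving (5,5) = 1.
The two cells of cage h must have product 3, so (2,2) = 3.
3 is placed in column 3, leaving (2,3) = 1.
The two cells of cage f must have product 10; hence (3,2) = 2.
Column 3 now contains 2; hence (3,3) = 5.
Row 3 already has 5, leaving (3,4) = 1.
Cage g needs two cells with product 4, which forces (4,2) = 1.
Column 4 already has 1, so (4,4) = 5.
1 is placed in column 5; hence (4,5) = 3.
Row 5 now contains 1; hence (5,2) = 4.
The 4 cells of cage i must have product 30; hence (1,1) = 1.
Column 2 now contains 1, leaving (1,2) = 5.
Row 2 now contains 3, which forces (2,1) = 2.
Row 3 already has 2, which forces (3,1) = 3.
5 is placed in row 4, leaving (4,1) = 4.
Row 5 already has 4, which forces (5,1) = 5.
Completed grid: 1 5 4 3 2 / 2 3 1 4 5 / 3 2 5 1 4 / 4 1 2 5 3 / 5 4 3 2 1.

3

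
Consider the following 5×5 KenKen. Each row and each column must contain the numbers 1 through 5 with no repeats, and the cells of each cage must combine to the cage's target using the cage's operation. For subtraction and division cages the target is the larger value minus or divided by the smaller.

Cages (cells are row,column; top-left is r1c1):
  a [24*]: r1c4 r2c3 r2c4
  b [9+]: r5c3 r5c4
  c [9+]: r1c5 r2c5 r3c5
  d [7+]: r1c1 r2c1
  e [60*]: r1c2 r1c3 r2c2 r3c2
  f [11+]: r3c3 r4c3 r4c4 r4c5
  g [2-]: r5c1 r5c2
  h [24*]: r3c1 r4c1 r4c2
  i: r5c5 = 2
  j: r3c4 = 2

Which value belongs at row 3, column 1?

4

J is a freebie; hence r3c4 = 2.
Cage i is a single given cell, so r5c5 = 2.
Cage a has product 24, leaving r2c3 = 2.
Row 1 needs a 2, and only r1c1 is open for it.
Cage d needs two cells with sum 7, so r2c1 = 5.
The 3 cells of cage h must have product 24, so r4c2 = 2.
In column 1, 1 can only go at r5c1, so r5c1 = 1.
Cage g's pair has difference 2, which forces r5c2 = 3.
The 4 cells of cage e must have product 60, so r1c3 = 3.
3 is placed in row 1, which forces r1c4 = 4.
4 is placed in column 4, which forces r2c4 = 3.
3 is placed in row 2, leaving r2c5 = 1.
Column 3 now contains 3, so r3c3 = 1.
4 is placed in column 4; hence r5c4 = 5.
The 4 cells of cage e must have product 60, leaving r1c2 = 1.
Column 5 already has 1, leaving r1c5 = 5.
Row 2 already has 1, which forces r2c2 = 4.
Cage e has product 60, which forces r3c2 = 5.
Cage c has sum 9, so r3c5 = 3.
Column 4 already has 5, which forces r4c4 = 1.
Column 5 now contains 5; hence r4c5 = 4.
5 is placed in row 5, which forces r5c3 = 4.
3 is placed in row 3, so r3c1 = 4.
Row 4 already has 4, leaving r4c1 = 3.
Row 4 already has 4; hence r4c3 = 5.
Filled in: 2 1 3 4 5 / 5 4 2 3 1 / 4 5 1 2 3 / 3 2 5 1 4 / 1 3 4 5 2.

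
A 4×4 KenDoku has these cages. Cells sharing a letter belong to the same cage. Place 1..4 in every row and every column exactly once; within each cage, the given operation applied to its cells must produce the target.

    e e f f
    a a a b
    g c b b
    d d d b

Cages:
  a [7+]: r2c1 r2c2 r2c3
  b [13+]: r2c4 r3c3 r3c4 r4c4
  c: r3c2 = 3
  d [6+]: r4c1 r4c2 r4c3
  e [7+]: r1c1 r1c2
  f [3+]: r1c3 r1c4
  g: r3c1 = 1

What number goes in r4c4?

Cage g is given, so r3c1 = 1.
C is a freebie, so r3c2 = 3.
Cage b needs sum 13, which forces r3c3 = 4.
Row 3 now contains 3; hence r3c4 = 2.
Cage e needs two cells with sum 7, which forces r1c1 = 3.
Column 2 now contains 3, so r1c2 = 4.
The two cells of cage f must have sum 3, which forces r1c3 = 2.
Column 4 now contains 2, leaving r1c4 = 1.
2 is placed in column 3; hence r2c3 = 1.
Column 1 now contains 3, leaving r4c1 = 2.
Row 4 already has 2; hence r4c2 = 1.
Column 3 already has 1, which forces r4c3 = 3.
Row 4 now contains 3, which forces r4c4 = 4.
Column 1 already has 2, leaving r2c1 = 4.
1 is placed in row 2, which forces r2c2 = 2.
Column 4 already has 4, so r2c4 = 3.
The full grid is 3 4 2 1 / 4 2 1 3 / 1 3 4 2 / 2 1 3 4.

4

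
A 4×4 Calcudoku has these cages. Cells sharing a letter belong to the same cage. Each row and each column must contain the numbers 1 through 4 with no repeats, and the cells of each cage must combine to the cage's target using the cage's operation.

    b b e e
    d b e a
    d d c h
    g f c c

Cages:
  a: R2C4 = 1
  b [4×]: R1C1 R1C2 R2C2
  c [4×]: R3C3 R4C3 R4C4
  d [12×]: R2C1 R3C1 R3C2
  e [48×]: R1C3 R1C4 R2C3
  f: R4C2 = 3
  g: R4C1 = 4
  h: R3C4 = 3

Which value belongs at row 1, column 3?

3

Cage e has product 48; hence R1C3 = 3.
Cage e needs product 48, which forces R1C4 = 4.
Cage e needs product 48, so R2C3 = 4.
Cage a is given, so R2C4 = 1.
Cage h is given, which forces R3C4 = 3.
G is a freebie; hence R4C1 = 4.
Cage f is given; hence R4C2 = 3.
Column 3 now contains 4; hence R4C3 = 1.
Column 4 now contains 1, leaving R4C4 = 2.
Cage b needs product 4; hence R1C1 = 2.
4 is placed in row 1, which forces R1C2 = 1.
Cage d has product 12, leaving R2C1 = 3.
1 is placed in row 2, leaving R2C2 = 2.
Column 1 already has 4, so R3C1 = 1.
Cage d needs product 12, leaving R3C2 = 4.
Column 3 now contains 1, so R3C3 = 2.
Filled in: 2 1 3 4 / 3 2 4 1 / 1 4 2 3 / 4 3 1 2.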